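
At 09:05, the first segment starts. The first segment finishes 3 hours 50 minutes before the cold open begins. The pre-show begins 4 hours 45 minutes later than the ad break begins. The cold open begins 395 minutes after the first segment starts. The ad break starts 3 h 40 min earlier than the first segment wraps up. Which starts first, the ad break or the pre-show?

the ad break

The cold open starts at 09:05 + 395 min = 15:40.
The first segment ends at 15:40 − 230 min = 11:50.
The ad break starts at 11:50 − 220 min = 08:10.
The pre-show starts at 08:10 + 285 min = 12:55.
The ad break starts at 08:10 and the pre-show starts at 12:55, so the ad break is first.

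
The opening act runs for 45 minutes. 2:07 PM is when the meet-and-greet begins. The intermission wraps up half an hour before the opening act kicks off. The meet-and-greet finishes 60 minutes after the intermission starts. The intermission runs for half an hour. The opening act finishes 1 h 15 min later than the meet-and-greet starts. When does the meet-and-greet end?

The opening act ends at 2:07 PM + 75 min = 3:22 PM.
The opening act starts at 3:22 PM − 45 min = 2:37 PM.
The intermission ends at 2:37 PM − 30 min = 2:07 PM.
The intermission starts at 2:07 PM − 30 min = 1:37 PM.
The meet-and-greet ends at 1:37 PM + 60 min = 2:37 PM.

2:37 PM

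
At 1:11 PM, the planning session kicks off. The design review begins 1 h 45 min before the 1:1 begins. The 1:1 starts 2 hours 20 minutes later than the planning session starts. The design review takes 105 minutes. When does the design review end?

The 1:1 starts at 1:11 PM + 140 min = 3:31 PM.
The design review starts at 3:31 PM − 105 min = 1:46 PM.
The design review ends at 1:46 PM + 105 min = 3:31 PM.

3:31 PM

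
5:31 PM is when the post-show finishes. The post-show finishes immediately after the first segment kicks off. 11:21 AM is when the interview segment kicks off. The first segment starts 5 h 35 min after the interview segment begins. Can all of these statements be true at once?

No

The first segment starts at 11:21 AM + 335 min = 4:56 PM.
So the post-show ends at 4:56 PM.
But the post-show is also said to end at 5:31 PM — a 35-minute conflict.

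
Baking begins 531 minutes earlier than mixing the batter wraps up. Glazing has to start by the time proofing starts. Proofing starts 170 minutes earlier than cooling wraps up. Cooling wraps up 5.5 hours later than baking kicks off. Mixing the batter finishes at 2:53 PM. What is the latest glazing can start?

Baking starts at 2:53 PM − 531 min = 6:02 AM.
Cooling ends at 6:02 AM + 330 min = 11:32 AM.
Proofing starts at 11:32 AM − 170 min = 8:42 AM.
Glazing is bounded by proofing, so the latest it can start is 8:42 AM.

8:42 AM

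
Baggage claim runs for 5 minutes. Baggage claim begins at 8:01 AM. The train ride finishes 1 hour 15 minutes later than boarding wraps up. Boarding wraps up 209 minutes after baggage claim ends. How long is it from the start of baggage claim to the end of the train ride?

4 h 49 min

Baggage claim ends at 8:01 AM + 5 min = 8:06 AM.
Boarding ends at 8:06 AM + 209 min = 11:35 AM.
The train ride ends at 11:35 AM + 75 min = 12:50 PM.
From 8:01 AM to 12:50 PM is 4 h 49 min.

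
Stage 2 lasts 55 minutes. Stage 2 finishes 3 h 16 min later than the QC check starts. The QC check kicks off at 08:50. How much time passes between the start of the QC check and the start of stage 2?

2 hours 21 minutes

Stage 2 ends at 08:50 + 196 min = 12:06.
Stage 2 starts at 12:06 − 55 min = 11:11.
From 08:50 to 11:11 is 2 hours 21 minutes.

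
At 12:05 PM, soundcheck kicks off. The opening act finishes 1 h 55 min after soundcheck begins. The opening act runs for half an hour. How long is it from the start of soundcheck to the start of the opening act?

85 minutes

The opening act ends at 12:05 PM + 115 min = 2:00 PM.
The opening act starts at 2:00 PM − 30 min = 1:30 PM.
From 12:05 PM to 1:30 PM is 85 minutes.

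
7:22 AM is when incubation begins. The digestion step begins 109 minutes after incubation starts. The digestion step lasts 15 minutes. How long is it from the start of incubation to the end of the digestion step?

2 h 4 min

The digestion step starts at 7:22 AM + 109 min = 9:11 AM.
The digestion step ends at 9:11 AM + 15 min = 9:26 AM.
From 7:22 AM to 9:26 AM is 2 h 4 min.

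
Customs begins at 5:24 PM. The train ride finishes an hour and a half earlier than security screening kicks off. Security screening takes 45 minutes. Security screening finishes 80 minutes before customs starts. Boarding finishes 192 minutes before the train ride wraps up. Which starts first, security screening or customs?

Security screening ends at 5:24 PM − 80 min = 4:04 PM.
Security screening starts at 4:04 PM − 45 min = 3:19 PM.
Security screening starts at 3:19 PM and customs starts at 5:24 PM, so security screening is first.

security screening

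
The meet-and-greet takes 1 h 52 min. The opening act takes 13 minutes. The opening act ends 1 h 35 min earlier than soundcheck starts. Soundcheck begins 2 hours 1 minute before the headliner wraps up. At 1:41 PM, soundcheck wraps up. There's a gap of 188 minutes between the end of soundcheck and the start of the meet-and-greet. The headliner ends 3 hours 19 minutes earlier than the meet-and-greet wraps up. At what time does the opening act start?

The meet-and-greet starts at 1:41 PM + 188 min = 4:49 PM.
The meet-and-greet ends at 4:49 PM + 112 min = 6:41 PM.
The headliner ends at 6:41 PM − 199 min = 3:22 PM.
Soundcheck starts at 3:22 PM − 121 min = 1:21 PM.
The opening act ends at 1:21 PM − 95 min = 11:46 AM.
The opening act starts at 11:46 AM − 13 min = 11:33 AM.

11:33 AM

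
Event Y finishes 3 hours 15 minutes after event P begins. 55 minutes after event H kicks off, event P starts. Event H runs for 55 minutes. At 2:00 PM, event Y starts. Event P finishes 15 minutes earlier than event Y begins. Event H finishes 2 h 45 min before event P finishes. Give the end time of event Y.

Event P ends at 2:00 PM − 15 min = 1:45 PM.
Event H ends at 1:45 PM − 165 min = 11:00 AM.
Event H starts at 11:00 AM − 55 min = 10:05 AM.
Event P starts at 10:05 AM + 55 min = 11:00 AM.
Event Y ends at 11:00 AM + 195 min = 2:15 PM.

2:15 PM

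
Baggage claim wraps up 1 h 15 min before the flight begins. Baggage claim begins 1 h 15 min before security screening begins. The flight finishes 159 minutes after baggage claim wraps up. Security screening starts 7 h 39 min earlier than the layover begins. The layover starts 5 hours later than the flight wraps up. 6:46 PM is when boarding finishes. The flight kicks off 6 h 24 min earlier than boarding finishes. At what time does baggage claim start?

9:52 AM

The flight starts at 6:46 PM − 384 min = 12:22 PM.
Baggage claim ends at 12:22 PM − 75 min = 11:07 AM.
The flight ends at 11:07 AM + 159 min = 1:46 PM.
The layover starts at 1:46 PM + 300 min = 6:46 PM.
Security screening starts at 6:46 PM − 459 min = 11:07 AM.
Baggage claim starts at 11:07 AM − 75 min = 9:52 AM.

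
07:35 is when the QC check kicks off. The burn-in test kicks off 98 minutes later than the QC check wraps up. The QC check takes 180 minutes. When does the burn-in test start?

12:13

The QC check ends at 07:35 + 180 min = 10:35.
The burn-in test starts at 10:35 + 98 min = 12:13.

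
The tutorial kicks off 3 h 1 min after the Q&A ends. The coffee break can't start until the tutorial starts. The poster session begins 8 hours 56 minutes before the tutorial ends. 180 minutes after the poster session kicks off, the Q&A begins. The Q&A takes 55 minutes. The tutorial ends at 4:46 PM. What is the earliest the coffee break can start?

2:46 PM

The poster session starts at 4:46 PM − 536 min = 7:50 AM.
The Q&A starts at 7:50 AM + 180 min = 10:50 AM.
The Q&A ends at 10:50 AM + 55 min = 11:45 AM.
The tutorial starts at 11:45 AM + 181 min = 2:46 PM.
The coffee break is bounded by the tutorial, so the earliest it can start is 2:46 PM.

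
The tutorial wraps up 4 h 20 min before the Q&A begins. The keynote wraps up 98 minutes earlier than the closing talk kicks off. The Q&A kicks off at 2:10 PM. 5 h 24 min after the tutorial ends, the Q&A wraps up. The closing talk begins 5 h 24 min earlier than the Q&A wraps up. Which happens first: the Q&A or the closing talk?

the closing talk

The tutorial ends at 2:10 PM − 260 min = 9:50 AM.
The Q&A ends at 9:50 AM + 324 min = 3:14 PM.
The closing talk starts at 3:14 PM − 324 min = 9:50 AM.
The Q&A starts at 2:10 PM and the closing talk starts at 9:50 AM, so the closing talk is first.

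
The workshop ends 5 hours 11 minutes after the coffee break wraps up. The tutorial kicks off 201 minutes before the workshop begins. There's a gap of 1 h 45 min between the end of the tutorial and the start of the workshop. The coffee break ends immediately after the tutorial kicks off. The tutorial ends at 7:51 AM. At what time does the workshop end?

11:26 AM

The workshop starts at 7:51 AM + 105 min = 9:36 AM.
The tutorial starts at 9:36 AM − 201 min = 6:15 AM.
So the coffee break ends at 6:15 AM.
The workshop ends at 6:15 AM + 311 min = 11:26 AM.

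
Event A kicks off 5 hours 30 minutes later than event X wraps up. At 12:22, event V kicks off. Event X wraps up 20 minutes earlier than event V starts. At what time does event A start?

17:32

Event X ends at 12:22 − 20 min = 12:02.
Event A starts at 12:02 + 330 min = 17:32.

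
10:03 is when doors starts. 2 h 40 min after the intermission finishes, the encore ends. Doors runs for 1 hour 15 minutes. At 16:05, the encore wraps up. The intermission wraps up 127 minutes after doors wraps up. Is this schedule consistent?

Yes

Doors ends at 10:03 + 75 min = 11:18.
The intermission ends at 11:18 + 127 min = 13:25.
The encore ends at 13:25 + 160 min = 16:05.
That matches the stated 16:05, so the schedule is consistent.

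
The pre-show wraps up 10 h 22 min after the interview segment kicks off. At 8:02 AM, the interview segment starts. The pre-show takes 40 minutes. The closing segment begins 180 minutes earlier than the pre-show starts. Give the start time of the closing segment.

The pre-show ends at 8:02 AM + 622 min = 6:24 PM.
The pre-show starts at 6:24 PM − 40 min = 5:44 PM.
The closing segment starts at 5:44 PM − 180 min = 2:44 PM.

2:44 PM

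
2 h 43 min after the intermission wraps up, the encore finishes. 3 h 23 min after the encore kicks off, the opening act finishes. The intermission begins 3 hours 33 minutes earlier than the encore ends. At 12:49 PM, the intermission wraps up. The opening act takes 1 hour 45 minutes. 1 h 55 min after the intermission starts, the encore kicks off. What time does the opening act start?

3:32 PM

The encore ends at 12:49 PM + 163 min = 3:32 PM.
The intermission starts at 3:32 PM − 213 min = 11:59 AM.
The encore starts at 11:59 AM + 115 min = 1:54 PM.
The opening act ends at 1:54 PM + 203 min = 5:17 PM.
The opening act starts at 5:17 PM − 105 min = 3:32 PM.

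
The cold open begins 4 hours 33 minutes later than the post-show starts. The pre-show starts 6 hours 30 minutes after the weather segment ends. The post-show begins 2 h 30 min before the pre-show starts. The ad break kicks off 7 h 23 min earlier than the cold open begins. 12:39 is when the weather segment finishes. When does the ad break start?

The pre-show starts at 12:39 + 390 min = 19:09.
The post-show starts at 19:09 − 150 min = 16:39.
The cold open starts at 16:39 + 273 min = 21:12.
The ad break starts at 21:12 − 443 min = 13:49.

13:49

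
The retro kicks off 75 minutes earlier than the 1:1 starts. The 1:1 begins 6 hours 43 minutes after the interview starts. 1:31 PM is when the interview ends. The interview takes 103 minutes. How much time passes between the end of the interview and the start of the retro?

225 minutes

The interview starts at 1:31 PM − 103 min = 11:48 AM.
The 1:1 starts at 11:48 AM + 403 min = 6:31 PM.
The retro starts at 6:31 PM − 75 min = 5:16 PM.
From 1:31 PM to 5:16 PM is 225 minutes.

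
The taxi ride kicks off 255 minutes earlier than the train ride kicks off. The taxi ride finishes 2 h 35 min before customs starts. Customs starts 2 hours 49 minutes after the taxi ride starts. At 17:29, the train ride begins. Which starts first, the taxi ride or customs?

The taxi ride starts at 17:29 − 255 min = 13:14.
Customs starts at 13:14 + 169 min = 16:03.
The taxi ride starts at 13:14 and customs starts at 16:03, so the taxi ride is first.

the taxi ride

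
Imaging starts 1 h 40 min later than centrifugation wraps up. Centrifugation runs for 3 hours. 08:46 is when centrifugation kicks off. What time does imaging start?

13:26

Centrifugation ends at 08:46 + 180 min = 11:46.
Imaging starts at 11:46 + 100 min = 13:26.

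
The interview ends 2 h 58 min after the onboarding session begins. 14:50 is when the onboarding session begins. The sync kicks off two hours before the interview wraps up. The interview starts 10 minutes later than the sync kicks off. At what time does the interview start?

The interview ends at 14:50 + 178 min = 17:48.
The sync starts at 17:48 − 120 min = 15:48.
The interview starts at 15:48 + 10 min = 15:58.

15:58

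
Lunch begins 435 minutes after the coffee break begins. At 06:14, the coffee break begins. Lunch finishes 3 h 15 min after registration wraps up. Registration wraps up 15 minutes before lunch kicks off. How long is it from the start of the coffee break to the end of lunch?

615 minutes

Lunch starts at 06:14 + 435 min = 13:29.
Registration ends at 13:29 − 15 min = 13:14.
Lunch ends at 13:14 + 195 min = 16:29.
From 06:14 to 16:29 is 615 minutes.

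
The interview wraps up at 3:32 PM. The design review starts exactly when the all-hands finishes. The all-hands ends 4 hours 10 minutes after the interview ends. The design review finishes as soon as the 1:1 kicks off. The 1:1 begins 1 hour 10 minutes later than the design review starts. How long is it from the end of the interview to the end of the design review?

The all-hands ends at 3:32 PM + 250 min = 7:42 PM.
So the design review starts at 7:42 PM.
The 1:1 starts at 7:42 PM + 70 min = 8:52 PM.
So the design review ends at 8:52 PM.
From 3:32 PM to 8:52 PM is 5 h 20 min.

5 h 20 min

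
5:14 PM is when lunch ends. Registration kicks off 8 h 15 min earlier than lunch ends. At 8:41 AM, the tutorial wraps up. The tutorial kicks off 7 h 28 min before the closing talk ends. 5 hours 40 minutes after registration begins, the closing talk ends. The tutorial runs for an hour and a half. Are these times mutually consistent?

Yes

Registration starts at 5:14 PM − 495 min = 8:59 AM.
The closing talk ends at 8:59 AM + 340 min = 2:39 PM.
The tutorial starts at 2:39 PM − 448 min = 7:11 AM.
The tutorial ends at 7:11 AM + 90 min = 8:41 AM.
That matches the stated 8:41 AM, so the schedule is consistent.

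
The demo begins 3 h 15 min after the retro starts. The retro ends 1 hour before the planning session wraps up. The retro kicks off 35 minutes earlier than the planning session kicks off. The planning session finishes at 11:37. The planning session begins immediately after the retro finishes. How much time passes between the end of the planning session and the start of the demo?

The retro ends at 11:37 − 60 min = 10:37.
So the planning session starts at 10:37.
The retro starts at 10:37 − 35 min = 10:02.
The demo starts at 10:02 + 195 min = 13:17.
From 11:37 to 13:17 is 1 hour 40 minutes.

1 hour 40 minutes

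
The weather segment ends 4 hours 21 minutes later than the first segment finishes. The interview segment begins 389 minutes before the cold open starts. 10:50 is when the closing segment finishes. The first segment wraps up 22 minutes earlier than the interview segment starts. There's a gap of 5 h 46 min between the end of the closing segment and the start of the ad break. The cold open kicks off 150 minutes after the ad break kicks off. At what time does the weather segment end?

The ad break starts at 10:50 + 346 min = 16:36.
The cold open starts at 16:36 + 150 min = 19:06.
The interview segment starts at 19:06 − 389 min = 12:37.
The first segment ends at 12:37 − 22 min = 12:15.
The weather segment ends at 12:15 + 261 min = 16:36.

16:36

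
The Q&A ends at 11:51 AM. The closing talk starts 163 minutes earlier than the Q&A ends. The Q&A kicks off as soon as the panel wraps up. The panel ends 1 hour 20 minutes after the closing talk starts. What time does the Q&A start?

The closing talk starts at 11:51 AM − 163 min = 9:08 AM.
The panel ends at 9:08 AM + 80 min = 10:28 AM.
So the Q&A starts at 10:28 AM.

10:28 AM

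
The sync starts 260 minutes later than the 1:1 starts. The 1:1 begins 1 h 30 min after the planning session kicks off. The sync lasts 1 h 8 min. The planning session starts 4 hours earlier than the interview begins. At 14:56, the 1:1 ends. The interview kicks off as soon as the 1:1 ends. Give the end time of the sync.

The interview starts at 14:56.
The planning session starts at 14:56 − 240 min = 10:56.
The 1:1 starts at 10:56 + 90 min = 12:26.
The sync starts at 12:26 + 260 min = 16:46.
The sync ends at 16:46 + 68 min = 17:54.

17:54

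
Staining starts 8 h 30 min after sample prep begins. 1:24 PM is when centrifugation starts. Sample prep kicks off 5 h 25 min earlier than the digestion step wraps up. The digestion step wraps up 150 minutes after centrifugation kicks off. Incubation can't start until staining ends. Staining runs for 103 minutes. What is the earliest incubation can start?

8:42 PM

The digestion step ends at 1:24 PM + 150 min = 3:54 PM.
Sample prep starts at 3:54 PM − 325 min = 10:29 AM.
Staining starts at 10:29 AM + 510 min = 6:59 PM.
Staining ends at 6:59 PM + 103 min = 8:42 PM.
Incubation is bounded by staining, so the earliest it can start is 8:42 PM.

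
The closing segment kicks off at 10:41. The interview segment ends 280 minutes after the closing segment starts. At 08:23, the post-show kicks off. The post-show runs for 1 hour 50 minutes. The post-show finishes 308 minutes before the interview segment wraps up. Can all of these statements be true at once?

The interview segment ends at 10:41 + 280 min = 15:21.
The post-show ends at 15:21 − 308 min = 10:13.
The post-show starts at 10:13 − 110 min = 08:23.
That matches the stated 08:23, so the schedule is consistent.

Yes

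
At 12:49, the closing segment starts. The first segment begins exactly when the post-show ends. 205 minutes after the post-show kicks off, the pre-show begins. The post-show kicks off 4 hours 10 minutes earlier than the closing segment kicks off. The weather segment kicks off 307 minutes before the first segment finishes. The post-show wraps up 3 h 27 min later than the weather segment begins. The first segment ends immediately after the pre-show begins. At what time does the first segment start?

10:24

The post-show starts at 12:49 − 250 min = 08:39.
The pre-show starts at 08:39 + 205 min = 12:04.
So the first segment ends at 12:04.
The weather segment starts at 12:04 − 307 min = 06:57.
The post-show ends at 06:57 + 207 min = 10:24.
So the first segment starts at 10:24.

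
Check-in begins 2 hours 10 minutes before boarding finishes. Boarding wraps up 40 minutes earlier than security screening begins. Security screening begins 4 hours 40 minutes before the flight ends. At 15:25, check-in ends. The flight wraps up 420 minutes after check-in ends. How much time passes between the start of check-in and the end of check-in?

The flight ends at 15:25 + 420 min = 22:25.
Security screening starts at 22:25 − 280 min = 17:45.
Boarding ends at 17:45 − 40 min = 17:05.
Check-in starts at 17:05 − 130 min = 14:55.
From 14:55 to 15:25 is half an hour.

half an hour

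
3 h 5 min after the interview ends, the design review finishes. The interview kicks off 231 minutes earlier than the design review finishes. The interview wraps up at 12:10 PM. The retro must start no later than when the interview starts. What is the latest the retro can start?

The design review ends at 12:10 PM + 185 min = 3:15 PM.
The interview starts at 3:15 PM − 231 min = 11:24 AM.
The retro is bounded by the interview, so the latest it can start is 11:24 AM.

11:24 AM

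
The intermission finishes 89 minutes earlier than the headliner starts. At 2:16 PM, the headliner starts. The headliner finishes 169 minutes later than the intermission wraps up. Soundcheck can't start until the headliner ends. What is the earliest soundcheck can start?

3:36 PM

The intermission ends at 2:16 PM − 89 min = 12:47 PM.
The headliner ends at 12:47 PM + 169 min = 3:36 PM.
Soundcheck is bounded by the headliner, so the earliest it can start is 3:36 PM.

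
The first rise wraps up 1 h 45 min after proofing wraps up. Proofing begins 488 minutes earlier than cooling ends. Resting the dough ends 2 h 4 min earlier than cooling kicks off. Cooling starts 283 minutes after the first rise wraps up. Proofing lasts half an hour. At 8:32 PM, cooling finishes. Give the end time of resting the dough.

Proofing starts at 8:32 PM − 488 min = 12:24 PM.
Proofing ends at 12:24 PM + 30 min = 12:54 PM.
The first rise ends at 12:54 PM + 105 min = 2:39 PM.
Cooling starts at 2:39 PM + 283 min = 7:22 PM.
Resting the dough ends at 7:22 PM − 124 min = 5:18 PM.

5:18 PM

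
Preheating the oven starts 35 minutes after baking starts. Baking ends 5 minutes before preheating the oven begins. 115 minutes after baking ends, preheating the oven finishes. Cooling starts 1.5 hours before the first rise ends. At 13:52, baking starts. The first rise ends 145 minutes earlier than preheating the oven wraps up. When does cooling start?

Preheating the oven starts at 13:52 + 35 min = 14:27.
Baking ends at 14:27 − 5 min = 14:22.
Preheating the oven ends at 14:22 + 115 min = 16:17.
The first rise ends at 16:17 − 145 min = 13:52.
Cooling starts at 13:52 − 90 min = 12:22.

12:22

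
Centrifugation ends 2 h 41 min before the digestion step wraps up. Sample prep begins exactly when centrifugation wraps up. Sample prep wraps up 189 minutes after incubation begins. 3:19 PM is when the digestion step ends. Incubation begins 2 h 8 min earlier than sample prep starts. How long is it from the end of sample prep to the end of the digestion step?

Centrifugation ends at 3:19 PM − 161 min = 12:38 PM.
So sample prep starts at 12:38 PM.
Incubation starts at 12:38 PM − 128 min = 10:30 AM.
Sample prep ends at 10:30 AM + 189 min = 1:39 PM.
From 1:39 PM to 3:19 PM is 1 hour 40 minutes.

1 hour 40 minutes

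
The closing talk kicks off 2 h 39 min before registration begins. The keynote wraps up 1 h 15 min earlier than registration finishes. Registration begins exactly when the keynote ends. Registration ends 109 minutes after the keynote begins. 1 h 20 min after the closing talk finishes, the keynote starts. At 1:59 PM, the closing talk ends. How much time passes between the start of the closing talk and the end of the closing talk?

The keynote starts at 1:59 PM + 80 min = 3:19 PM.
Registration ends at 3:19 PM + 109 min = 5:08 PM.
The keynote ends at 5:08 PM − 75 min = 3:53 PM.
So registration starts at 3:53 PM.
The closing talk starts at 3:53 PM − 159 min = 1:14 PM.
From 1:14 PM to 1:59 PM is 45 minutes.

45 minutes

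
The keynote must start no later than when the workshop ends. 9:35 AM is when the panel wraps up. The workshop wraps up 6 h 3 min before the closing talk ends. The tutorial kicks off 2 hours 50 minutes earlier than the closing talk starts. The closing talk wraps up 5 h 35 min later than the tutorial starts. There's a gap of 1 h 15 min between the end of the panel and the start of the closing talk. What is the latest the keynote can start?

The closing talk starts at 9:35 AM + 75 min = 10:50 AM.
The tutorial starts at 10:50 AM − 170 min = 8:00 AM.
The closing talk ends at 8:00 AM + 335 min = 1:35 PM.
The workshop ends at 1:35 PM − 363 min = 7:32 AM.
The keynote is bounded by the workshop, so the latest it can start is 7:32 AM.

7:32 AM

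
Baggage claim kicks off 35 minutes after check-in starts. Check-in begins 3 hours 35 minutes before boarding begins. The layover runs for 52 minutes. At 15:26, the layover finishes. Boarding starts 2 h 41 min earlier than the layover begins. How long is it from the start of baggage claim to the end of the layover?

6 h 33 min

The layover starts at 15:26 − 52 min = 14:34.
Boarding starts at 14:34 − 161 min = 11:53.
Check-in starts at 11:53 − 215 min = 08:18.
Baggage claim starts at 08:18 + 35 min = 08:53.
From 08:53 to 15:26 is 6 h 33 min.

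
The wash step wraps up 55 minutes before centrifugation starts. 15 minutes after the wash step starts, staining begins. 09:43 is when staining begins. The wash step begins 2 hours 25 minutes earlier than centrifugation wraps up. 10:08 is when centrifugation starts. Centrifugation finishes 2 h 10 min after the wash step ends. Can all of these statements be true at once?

No

The wash step ends at 10:08 − 55 min = 09:13.
Centrifugation ends at 09:13 + 130 min = 11:23.
The wash step starts at 11:23 − 145 min = 08:58.
Staining starts at 08:58 + 15 min = 09:13.
But staining is also said to start at 09:43 — a 30-minute conflict.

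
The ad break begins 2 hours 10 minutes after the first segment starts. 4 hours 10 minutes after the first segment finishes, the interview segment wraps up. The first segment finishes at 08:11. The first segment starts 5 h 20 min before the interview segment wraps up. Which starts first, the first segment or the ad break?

The interview segment ends at 08:11 + 250 min = 12:21.
The first segment starts at 12:21 − 320 min = 07:01.
The ad break starts at 07:01 + 130 min = 09:11.
The first segment starts at 07:01 and the ad break starts at 09:11, so the first segment is first.

the first segment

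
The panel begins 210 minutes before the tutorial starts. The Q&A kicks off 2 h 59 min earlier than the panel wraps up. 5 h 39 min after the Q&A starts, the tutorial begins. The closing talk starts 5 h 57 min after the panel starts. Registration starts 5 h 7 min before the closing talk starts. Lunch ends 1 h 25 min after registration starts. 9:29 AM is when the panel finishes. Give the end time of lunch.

10:54 AM

The Q&A starts at 9:29 AM − 179 min = 6:30 AM.
The tutorial starts at 6:30 AM + 339 min = 12:09 PM.
The panel starts at 12:09 PM − 210 min = 8:39 AM.
The closing talk starts at 8:39 AM + 357 min = 2:36 PM.
Registration starts at 2:36 PM − 307 min = 9:29 AM.
Lunch ends at 9:29 AM + 85 min = 10:54 AM.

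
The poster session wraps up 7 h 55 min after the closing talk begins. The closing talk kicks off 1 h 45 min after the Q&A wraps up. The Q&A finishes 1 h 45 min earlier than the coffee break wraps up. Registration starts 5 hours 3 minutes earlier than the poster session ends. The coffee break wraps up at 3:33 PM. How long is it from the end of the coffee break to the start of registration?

The Q&A ends at 3:33 PM − 105 min = 1:48 PM.
The closing talk starts at 1:48 PM + 105 min = 3:33 PM.
The poster session ends at 3:33 PM + 475 min = 11:28 PM.
Registration starts at 11:28 PM − 303 min = 6:25 PM.
From 3:33 PM to 6:25 PM is 2 hours 52 minutes.

2 hours 52 minutes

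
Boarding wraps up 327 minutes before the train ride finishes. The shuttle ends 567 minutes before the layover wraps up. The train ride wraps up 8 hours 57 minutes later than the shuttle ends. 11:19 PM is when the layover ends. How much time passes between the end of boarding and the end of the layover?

5 hours 57 minutes

The shuttle ends at 11:19 PM − 567 min = 1:52 PM.
The train ride ends at 1:52 PM + 537 min = 10:49 PM.
Boarding ends at 10:49 PM − 327 min = 5:22 PM.
From 5:22 PM to 11:19 PM is 5 hours 57 minutes.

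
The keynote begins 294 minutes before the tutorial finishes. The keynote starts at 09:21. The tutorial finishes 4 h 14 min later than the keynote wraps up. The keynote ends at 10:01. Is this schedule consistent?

The tutorial ends at 10:01 + 254 min = 14:15.
The keynote starts at 14:15 − 294 min = 09:21.
That matches the stated 09:21, so the schedule is consistent.

Yes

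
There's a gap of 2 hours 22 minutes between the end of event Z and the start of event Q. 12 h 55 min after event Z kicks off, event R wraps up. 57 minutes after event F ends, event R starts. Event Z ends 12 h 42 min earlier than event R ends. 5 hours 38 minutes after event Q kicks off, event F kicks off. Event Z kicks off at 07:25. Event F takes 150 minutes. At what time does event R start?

19:05

Event R ends at 07:25 + 775 min = 20:20.
Event Z ends at 20:20 − 762 min = 07:38.
Event Q starts at 07:38 + 142 min = 10:00.
Event F starts at 10:00 + 338 min = 15:38.
Event F ends at 15:38 + 150 min = 18:08.
Event R starts at 18:08 + 57 min = 19:05.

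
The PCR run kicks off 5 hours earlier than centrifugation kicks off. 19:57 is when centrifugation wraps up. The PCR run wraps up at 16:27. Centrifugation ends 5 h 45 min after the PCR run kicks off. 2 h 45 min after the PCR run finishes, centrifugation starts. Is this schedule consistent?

Centrifugation starts at 16:27 + 165 min = 19:12.
The PCR run starts at 19:12 − 300 min = 14:12.
Centrifugation ends at 14:12 + 345 min = 19:57.
That matches the stated 19:57, so the schedule is consistent.

Yes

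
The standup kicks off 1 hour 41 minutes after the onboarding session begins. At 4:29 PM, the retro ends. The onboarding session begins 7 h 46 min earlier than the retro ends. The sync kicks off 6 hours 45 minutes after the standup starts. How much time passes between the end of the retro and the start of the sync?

The onboarding session starts at 4:29 PM − 466 min = 8:43 AM.
The standup starts at 8:43 AM + 101 min = 10:24 AM.
The sync starts at 10:24 AM + 405 min = 5:09 PM.
From 4:29 PM to 5:09 PM is 40 minutes.

40 minutes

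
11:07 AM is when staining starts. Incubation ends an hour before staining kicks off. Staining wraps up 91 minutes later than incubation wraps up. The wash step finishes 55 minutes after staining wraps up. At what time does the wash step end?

Incubation ends at 11:07 AM − 60 min = 10:07 AM.
Staining ends at 10:07 AM + 91 min = 11:38 AM.
The wash step ends at 11:38 AM + 55 min = 12:33 PM.

12:33 PM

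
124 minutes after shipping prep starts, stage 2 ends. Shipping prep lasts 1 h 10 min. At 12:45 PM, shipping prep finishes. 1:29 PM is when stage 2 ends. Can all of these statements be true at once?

Shipping prep starts at 12:45 PM − 70 min = 11:35 AM.
Stage 2 ends at 11:35 AM + 124 min = 1:39 PM.
But stage 2 is also said to end at 1:29 PM — a 10-minute conflict.

No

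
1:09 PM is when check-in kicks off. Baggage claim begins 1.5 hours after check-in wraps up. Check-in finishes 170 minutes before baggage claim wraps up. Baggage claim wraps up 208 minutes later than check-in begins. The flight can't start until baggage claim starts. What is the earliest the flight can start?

Baggage claim ends at 1:09 PM + 208 min = 4:37 PM.
Check-in ends at 4:37 PM − 170 min = 1:47 PM.
Baggage claim starts at 1:47 PM + 90 min = 3:17 PM.
The flight is bounded by baggage claim, so the earliest it can start is 3:17 PM.

3:17 PM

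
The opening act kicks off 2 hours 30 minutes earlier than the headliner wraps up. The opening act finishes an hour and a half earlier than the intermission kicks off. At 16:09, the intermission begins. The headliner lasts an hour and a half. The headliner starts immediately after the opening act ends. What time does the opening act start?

The opening act ends at 16:09 − 90 min = 14:39.
So the headliner starts at 14:39.
The headliner ends at 14:39 + 90 min = 16:09.
The opening act starts at 16:09 − 150 min = 13:39.

13:39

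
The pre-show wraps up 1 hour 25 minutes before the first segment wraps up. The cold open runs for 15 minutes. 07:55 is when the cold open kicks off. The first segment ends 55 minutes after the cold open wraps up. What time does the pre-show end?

07:40

The cold open ends at 07:55 + 15 min = 08:10.
The first segment ends at 08:10 + 55 min = 09:05.
The pre-show ends at 09:05 − 85 min = 07:40.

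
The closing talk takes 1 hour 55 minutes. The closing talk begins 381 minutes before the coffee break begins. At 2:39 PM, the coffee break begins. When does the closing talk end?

10:13 AM

The closing talk starts at 2:39 PM − 381 min = 8:18 AM.
The closing talk ends at 8:18 AM + 115 min = 10:13 AM.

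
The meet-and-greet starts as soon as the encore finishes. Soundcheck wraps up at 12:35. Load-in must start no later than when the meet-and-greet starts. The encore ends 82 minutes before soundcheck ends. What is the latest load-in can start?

11:13

The encore ends at 12:35 − 82 min = 11:13.
So the meet-and-greet starts at 11:13.
Load-in is bounded by the meet-and-greet, so the latest it can start is 11:13.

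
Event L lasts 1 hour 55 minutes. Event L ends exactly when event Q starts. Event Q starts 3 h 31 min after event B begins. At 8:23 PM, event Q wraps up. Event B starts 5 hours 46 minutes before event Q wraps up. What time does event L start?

4:13 PM

Event B starts at 8:23 PM − 346 min = 2:37 PM.
Event Q starts at 2:37 PM + 211 min = 6:08 PM.
So event L ends at 6:08 PM.
Event L starts at 6:08 PM − 115 min = 4:13 PM.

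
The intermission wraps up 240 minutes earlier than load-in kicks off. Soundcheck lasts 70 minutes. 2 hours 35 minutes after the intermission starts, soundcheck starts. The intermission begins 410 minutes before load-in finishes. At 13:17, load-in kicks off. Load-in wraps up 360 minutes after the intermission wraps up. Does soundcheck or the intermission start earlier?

the intermission

The intermission ends at 13:17 − 240 min = 09:17.
Load-in ends at 09:17 + 360 min = 15:17.
The intermission starts at 15:17 − 410 min = 08:27.
Soundcheck starts at 08:27 + 155 min = 11:02.
Soundcheck starts at 11:02 and the intermission starts at 08:27, so the intermission is first.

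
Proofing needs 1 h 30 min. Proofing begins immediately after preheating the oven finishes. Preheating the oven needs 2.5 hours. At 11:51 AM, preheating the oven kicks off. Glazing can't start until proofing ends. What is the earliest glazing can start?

3:51 PM

Preheating the oven ends at 11:51 AM + 150 min = 2:21 PM.
So proofing starts at 2:21 PM.
Proofing ends at 2:21 PM + 90 min = 3:51 PM.
Glazing is bounded by proofing, so the earliest it can start is 3:51 PM.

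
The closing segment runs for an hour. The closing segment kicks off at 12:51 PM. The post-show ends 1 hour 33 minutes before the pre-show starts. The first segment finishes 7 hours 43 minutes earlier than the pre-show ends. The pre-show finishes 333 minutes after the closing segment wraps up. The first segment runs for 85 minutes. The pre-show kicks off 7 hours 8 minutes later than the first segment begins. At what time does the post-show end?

3:51 PM

The closing segment ends at 12:51 PM + 60 min = 1:51 PM.
The pre-show ends at 1:51 PM + 333 min = 7:24 PM.
The first segment ends at 7:24 PM − 463 min = 11:41 AM.
The first segment starts at 11:41 AM − 85 min = 10:16 AM.
The pre-show starts at 10:16 AM + 428 min = 5:24 PM.
The post-show ends at 5:24 PM − 93 min = 3:51 PM.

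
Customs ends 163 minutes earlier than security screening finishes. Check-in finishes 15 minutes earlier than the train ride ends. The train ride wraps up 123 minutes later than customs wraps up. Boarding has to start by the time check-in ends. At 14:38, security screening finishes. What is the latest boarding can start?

Customs ends at 14:38 − 163 min = 11:55.
The train ride ends at 11:55 + 123 min = 13:58.
Check-in ends at 13:58 − 15 min = 13:43.
Boarding is bounded by check-in, so the latest it can start is 13:43.

13:43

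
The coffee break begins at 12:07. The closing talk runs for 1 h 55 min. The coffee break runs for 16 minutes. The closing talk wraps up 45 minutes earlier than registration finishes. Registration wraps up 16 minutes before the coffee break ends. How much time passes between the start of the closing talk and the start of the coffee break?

2 h 40 min

The coffee break ends at 12:07 + 16 min = 12:23.
Registration ends at 12:23 − 16 min = 12:07.
The closing talk ends at 12:07 − 45 min = 11:22.
The closing talk starts at 11:22 − 115 min = 09:27.
From 09:27 to 12:07 is 2 h 40 min.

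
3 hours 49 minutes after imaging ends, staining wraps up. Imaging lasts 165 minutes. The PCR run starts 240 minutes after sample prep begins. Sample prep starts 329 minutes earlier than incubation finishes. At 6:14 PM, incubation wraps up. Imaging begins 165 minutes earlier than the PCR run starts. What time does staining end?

Sample prep starts at 6:14 PM − 329 min = 12:45 PM.
The PCR run starts at 12:45 PM + 240 min = 4:45 PM.
Imaging starts at 4:45 PM − 165 min = 2:00 PM.
Imaging ends at 2:00 PM + 165 min = 4:45 PM.
Staining ends at 4:45 PM + 229 min = 8:34 PM.

8:34 PM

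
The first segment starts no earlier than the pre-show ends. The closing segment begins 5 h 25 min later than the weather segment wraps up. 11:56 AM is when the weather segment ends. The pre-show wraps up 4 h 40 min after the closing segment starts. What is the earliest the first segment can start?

10:01 PM

The closing segment starts at 11:56 AM + 325 min = 5:21 PM.
The pre-show ends at 5:21 PM + 280 min = 10:01 PM.
The first segment is bounded by the pre-show, so the earliest it can start is 10:01 PM.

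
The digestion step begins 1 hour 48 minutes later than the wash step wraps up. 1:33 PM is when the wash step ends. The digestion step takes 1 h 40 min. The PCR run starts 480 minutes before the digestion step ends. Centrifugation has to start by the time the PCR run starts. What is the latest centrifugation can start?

The digestion step starts at 1:33 PM + 108 min = 3:21 PM.
The digestion step ends at 3:21 PM + 100 min = 5:01 PM.
The PCR run starts at 5:01 PM − 480 min = 9:01 AM.
Centrifugation is bounded by the PCR run, so the latest it can start is 9:01 AM.

9:01 AM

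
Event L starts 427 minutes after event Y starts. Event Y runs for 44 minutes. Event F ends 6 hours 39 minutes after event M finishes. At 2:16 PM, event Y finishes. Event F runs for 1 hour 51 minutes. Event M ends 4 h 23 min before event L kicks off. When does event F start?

Event Y starts at 2:16 PM − 44 min = 1:32 PM.
Event L starts at 1:32 PM + 427 min = 8:39 PM.
Event M ends at 8:39 PM − 263 min = 4:16 PM.
Event F ends at 4:16 PM + 399 min = 10:55 PM.
Event F starts at 10:55 PM − 111 min = 9:04 PM.

9:04 PM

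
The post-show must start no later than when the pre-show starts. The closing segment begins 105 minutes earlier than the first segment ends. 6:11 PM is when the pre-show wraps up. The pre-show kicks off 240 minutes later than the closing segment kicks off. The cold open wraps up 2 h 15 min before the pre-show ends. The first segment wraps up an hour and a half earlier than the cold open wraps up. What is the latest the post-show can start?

The cold open ends at 6:11 PM − 135 min = 3:56 PM.
The first segment ends at 3:56 PM − 90 min = 2:26 PM.
The closing segment starts at 2:26 PM − 105 min = 12:41 PM.
The pre-show starts at 12:41 PM + 240 min = 4:41 PM.
The post-show is bounded by the pre-show, so the latest it can start is 4:41 PM.

4:41 PM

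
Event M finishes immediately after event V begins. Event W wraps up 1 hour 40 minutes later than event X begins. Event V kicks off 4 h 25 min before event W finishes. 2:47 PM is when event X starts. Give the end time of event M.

Event W ends at 2:47 PM + 100 min = 4:27 PM.
Event V starts at 4:27 PM − 265 min = 12:02 PM.
So event M ends at 12:02 PM.

12:02 PM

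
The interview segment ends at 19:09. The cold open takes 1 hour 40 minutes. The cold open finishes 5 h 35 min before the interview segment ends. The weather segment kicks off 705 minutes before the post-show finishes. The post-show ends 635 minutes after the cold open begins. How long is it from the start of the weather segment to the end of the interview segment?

The cold open ends at 19:09 − 335 min = 13:34.
The cold open starts at 13:34 − 100 min = 11:54.
The post-show ends at 11:54 + 635 min = 22:29.
The weather segment starts at 22:29 − 705 min = 10:44.
From 10:44 to 19:09 is 8 h 25 min.

8 h 25 min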